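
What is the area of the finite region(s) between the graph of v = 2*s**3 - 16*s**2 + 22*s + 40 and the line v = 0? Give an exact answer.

The curve meets the s-axis where 2*s**3 - 16*s**2 + 22*s + 40 = 0, i.e. 2*(s - 5)*(s - 4)*(s + 1) = 0, at s = -1, 4, 5.
On [-1, 4] the curve lies above the axis; ∫[-1,4] (2*s**3 - 16*s**2 + 22*s + 40) ds = 875/6, giving area 875/6.
On [4, 5] the curve lies below the axis; ∫[4,5] (2*s**3 - 16*s**2 + 22*s + 40) ds = -11/6, giving area 11/6.
Total area = 875/6 + 11/6 = 443/3.

443/3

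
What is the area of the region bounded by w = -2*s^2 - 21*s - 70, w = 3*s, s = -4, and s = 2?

On [-4, 2], (-2*s^2 - 21*s - 70) - (3*s) = -2*s^2 - 24*s - 70 is ≤ 0 throughout, so the area is a single integral of |-2*s^2 - 24*s - 70|.
∫[-4,2] (-2*s^2 - 24*s - 70) ds = -324; the area of that piece is 324.

324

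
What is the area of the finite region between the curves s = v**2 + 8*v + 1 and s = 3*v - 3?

Both boundary curves give s as a function of v, so integrate with respect to v. Setting them equal: v**2 + 5*v + 4 = 0, i.e. (v + 1)*(v + 4) = 0, so they meet at v = -4, -1.
For v in [-4, -1], s = v**2 + 8*v + 1 is on the left; area = ∫[-4,-1] (-(v**2 + 5*v + 4)) dv = 9/2.

9/2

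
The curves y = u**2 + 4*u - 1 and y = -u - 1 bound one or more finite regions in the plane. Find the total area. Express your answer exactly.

125/6

Set the curves equal: u**2 + 4*u - 1 = -u - 1, so u**2 + 5*u = 0, which factors as u*(u + 5) = 0. The curves meet at u = -5, 0.
On [-5, 0], y = -u - 1 is on top; that piece has area ∫[-5,0] (-(u**2 + 5*u)) du = 125/6.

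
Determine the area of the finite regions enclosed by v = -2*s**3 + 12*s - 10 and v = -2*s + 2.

131/2

Set the curves equal: -2*s**3 + 12*s - 10 = -2*s + 2, so -2*s**3 + 14*s - 12 = 0, which factors as -2*(s - 2)*(s - 1)*(s + 3) = 0. The curves meet at s = -3, 1, 2.
On [-3, 1], v = -2*s + 2 is on top; that piece has area ∫[-3,1] (-(-2*s**3 + 14*s - 12)) ds = 64.
On [1, 2], v = -2*s**3 + 12*s - 10 is on top; that piece has area ∫[1,2] (-2*s**3 + 14*s - 12) ds = 3/2.
Total enclosed area = 64 + 3/2 = 131/2.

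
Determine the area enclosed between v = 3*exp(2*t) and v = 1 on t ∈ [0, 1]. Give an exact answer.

-5/2 + 3*exp(2)/2

On [0, 1], (3*exp(2*t)) - (1) = 3*exp(2*t) - 1 is ≥ 0 throughout, so the area is a single integral of |3*exp(2*t) - 1|.
∫[0,1] (3*exp(2*t) - 1) dt = -5/2 + 3*exp(2)/2.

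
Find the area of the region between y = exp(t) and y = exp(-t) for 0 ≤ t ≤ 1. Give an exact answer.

-2 + exp(-1) + exp(1)

On [0, 1], (exp(t)) - (exp(-t)) = exp(t) - exp(-t) is ≥ 0 throughout, so the area is a single integral of |exp(t) - exp(-t)|.
∫[0,1] (exp(t) - exp(-t)) dt = -2 + exp(-1) + exp(1).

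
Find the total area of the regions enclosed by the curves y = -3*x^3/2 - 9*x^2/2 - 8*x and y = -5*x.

Set the curves equal: -3*x^3/2 - 9*x^2/2 - 8*x = -5*x, so -3*x^3/2 - 9*x^2/2 - 3*x = 0, which factors as -3*x*(x + 1)*(x + 2)/2 = 0. The curves meet at x = -2, -1, 0.
On [-2, -1], y = -5*x is on top; that piece has area ∫[-2,-1] (-(-3*x^3/2 - 9*x^2/2 - 3*x)) dx = 3/8.
On [-1, 0], y = -3*x^3/2 - 9*x^2/2 - 8*x is on top; that piece has area ∫[-1,0] (-3*x^3/2 - 9*x^2/2 - 3*x) dx = 3/8.
Total enclosed area = 3/8 + 3/8 = 3/4.

3/4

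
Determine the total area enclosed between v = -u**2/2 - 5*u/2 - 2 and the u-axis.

9/4

The curve meets the u-axis where -u**2/2 - 5*u/2 - 2 = 0, i.e. -(u + 1)*(u + 4)/2 = 0, at u = -4, -1.
On [-4, -1] the curve lies above the axis; ∫[-4,-1] (-u**2/2 - 5*u/2 - 2) du = 9/4, giving area 9/4.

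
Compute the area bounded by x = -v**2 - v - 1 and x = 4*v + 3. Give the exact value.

9/2

Both boundary curves give x as a function of v, so integrate with respect to v. Setting them equal: -v**2 - 5*v - 4 = 0, i.e. -(v + 1)*(v + 4) = 0, so they meet at v = -4, -1.
For v in [-4, -1], x = -v**2 - v - 1 is on the right; area = ∫[-4,-1] (-v**2 - 5*v - 4) dv = 9/2.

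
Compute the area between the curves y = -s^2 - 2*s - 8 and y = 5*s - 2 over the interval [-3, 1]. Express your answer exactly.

20

The difference (-s^2 - 2*s - 8) - (5*s - 2) = -s^2 - 7*s - 6 changes sign at s = -1 inside [-3, 1], so split the integral there.
∫[-3,-1] (-s^2 - 7*s - 6) ds = 22/3.
∫[-1,1] (-s^2 - 7*s - 6) ds = -38/3; the area of that piece is 38/3.
Total area = 22/3 + 38/3 = 20.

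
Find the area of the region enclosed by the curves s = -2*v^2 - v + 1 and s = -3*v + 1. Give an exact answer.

1/3

Both boundary curves give s as a function of v, so integrate with respect to v. Setting them equal: -2*v^2 + 2*v = 0, i.e. -2*v*(v - 1) = 0, so they meet at v = 0, 1.
For v in [0, 1], s = -2*v^2 - v + 1 is on the right; area = ∫[0,1] (-2*v^2 + 2*v) dv = 1/3.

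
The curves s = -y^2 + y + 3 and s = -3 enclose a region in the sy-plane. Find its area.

Both boundary curves give s as a function of y, so integrate with respect to y. Setting them equal: -y^2 + y + 6 = 0, i.e. -(y - 3)*(y + 2) = 0, so they meet at y = -2, 3.
For y in [-2, 3], s = -y^2 + y + 3 is on the right; area = ∫[-2,3] (-y^2 + y + 6) dy = 125/6.

125/6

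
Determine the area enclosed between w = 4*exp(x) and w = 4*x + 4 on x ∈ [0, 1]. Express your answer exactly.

On [0, 1], (4*exp(x)) - (4*x + 4) = -4*x + 4*exp(x) - 4 is ≥ 0 throughout, so the area is a single integral of |-4*x + 4*exp(x) - 4|.
∫[0,1] (-4*x + 4*exp(x) - 4) dx = -10 + 4*exp(1).

-10 + 4*exp(1)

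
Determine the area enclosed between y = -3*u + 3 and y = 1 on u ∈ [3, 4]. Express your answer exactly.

On [3, 4], (-3*u + 3) - (1) = -3*u + 2 is ≤ 0 throughout, so the area is a single integral of |-3*u + 2|.
∫[3,4] (-3*u + 2) du = -17/2; the area of that piece is 17/2.

17/2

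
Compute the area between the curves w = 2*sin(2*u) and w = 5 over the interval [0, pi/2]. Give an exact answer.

-2 + 5*pi/2

On [0, pi/2], (2*sin(2*u)) - (5) = 2*sin(2*u) - 5 is ≤ 0 throughout, so the area is a single integral of |2*sin(2*u) - 5|.
∫[0,pi/2] (2*sin(2*u) - 5) du = 2 - 5*pi/2; the area of that piece is -2 + 5*pi/2.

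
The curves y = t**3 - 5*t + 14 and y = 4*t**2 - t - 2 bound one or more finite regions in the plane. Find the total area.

Set the curves equal: t**3 - 5*t + 14 = 4*t**2 - t - 2, so t**3 - 4*t**2 - 4*t + 16 = 0, which factors as (t - 4)*(t - 2)*(t + 2) = 0. The curves meet at t = -2, 2, 4.
On [-2, 2], y = t**3 - 5*t + 14 is on top; that piece has area ∫[-2,2] (t**3 - 4*t**2 - 4*t + 16) dt = 128/3.
On [2, 4], y = 4*t**2 - t - 2 is on top; that piece has area ∫[2,4] (-(t**3 - 4*t**2 - 4*t + 16)) dt = 20/3.
Total enclosed area = 128/3 + 20/3 = 148/3.

148/3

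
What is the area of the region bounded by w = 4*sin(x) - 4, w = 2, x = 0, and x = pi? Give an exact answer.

On [0, pi], (4*sin(x) - 4) - (2) = 4*sin(x) - 6 is ≤ 0 throughout, so the area is a single integral of |4*sin(x) - 6|.
∫[0,pi] (4*sin(x) - 6) dx = 8 - 6*pi; the area of that piece is -8 + 6*pi.

-8 + 6*pi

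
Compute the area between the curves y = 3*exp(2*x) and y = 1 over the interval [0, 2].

On [0, 2], (3*exp(2*x)) - (1) = 3*exp(2*x) - 1 is ≥ 0 throughout, so the area is a single integral of |3*exp(2*x) - 1|.
∫[0,2] (3*exp(2*x) - 1) dx = -7/2 + 3*exp(4)/2.

-7/2 + 3*exp(4)/2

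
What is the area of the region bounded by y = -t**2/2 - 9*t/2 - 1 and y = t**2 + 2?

Set the curves equal: -t**2/2 - 9*t/2 - 1 = t**2 + 2, so -3*t**2/2 - 9*t/2 - 3 = 0, which factors as -3*(t + 1)*(t + 2)/2 = 0. The curves meet at t = -2, -1.
On [-2, -1], y = -t**2/2 - 9*t/2 - 1 is on top; that piece has area ∫[-2,-1] (-3*t**2/2 - 9*t/2 - 3) dt = 1/4.

1/4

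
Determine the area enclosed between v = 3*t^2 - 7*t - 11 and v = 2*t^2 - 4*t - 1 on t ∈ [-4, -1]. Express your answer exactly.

The difference (3*t^2 - 7*t - 11) - (2*t^2 - 4*t - 1) = t^2 - 3*t - 10 changes sign at t = -2 inside [-4, -1], so split the integral there.
∫[-4,-2] (t^2 - 3*t - 10) dt = 50/3.
∫[-2,-1] (t^2 - 3*t - 10) dt = -19/6; the area of that piece is 19/6.
Total area = 50/3 + 19/6 = 119/6.

119/6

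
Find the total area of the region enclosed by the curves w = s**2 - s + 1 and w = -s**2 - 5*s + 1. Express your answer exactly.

Set the curves equal: s**2 - s + 1 = -s**2 - 5*s + 1, so 2*s**2 + 4*s = 0, which factors as 2*s*(s + 2) = 0. The curves meet at s = -2, 0.
On [-2, 0], w = -s**2 - 5*s + 1 is on top; that piece has area ∫[-2,0] (-(2*s**2 + 4*s)) ds = 8/3.

8/3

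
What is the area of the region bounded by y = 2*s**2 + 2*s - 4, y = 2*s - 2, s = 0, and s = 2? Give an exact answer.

4

The difference (2*s**2 + 2*s - 4) - (2*s - 2) = 2*s**2 - 2 changes sign at s = 1 inside [0, 2], so split the integral there.
∫[0,1] (2*s**2 - 2) ds = -4/3; the area of that piece is 4/3.
∫[1,2] (2*s**2 - 2) ds = 8/3.
Total area = 4/3 + 8/3 = 4.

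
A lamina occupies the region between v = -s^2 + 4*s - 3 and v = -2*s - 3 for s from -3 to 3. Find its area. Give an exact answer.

54

The difference (-s^2 + 4*s - 3) - (-2*s - 3) = -s^2 + 6*s changes sign at s = 0 inside [-3, 3], so split the integral there.
∫[-3,0] (-s^2 + 6*s) ds = -36; the area of that piece is 36.
∫[0,3] (-s^2 + 6*s) ds = 18.
Total area = 36 + 18 = 54.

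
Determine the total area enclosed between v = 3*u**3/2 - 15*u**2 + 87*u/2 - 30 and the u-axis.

71/4

The curve meets the u-axis where 3*u**3/2 - 15*u**2 + 87*u/2 - 30 = 0, i.e. 3*(u - 5)*(u - 4)*(u - 1)/2 = 0, at u = 1, 4, 5.
On [1, 4] the curve lies above the axis; ∫[1,4] (3*u**3/2 - 15*u**2 + 87*u/2 - 30) du = 135/8, giving area 135/8.
On [4, 5] the curve lies below the axis; ∫[4,5] (3*u**3/2 - 15*u**2 + 87*u/2 - 30) du = -7/8, giving area 7/8.
Total area = 135/8 + 7/8 = 71/4.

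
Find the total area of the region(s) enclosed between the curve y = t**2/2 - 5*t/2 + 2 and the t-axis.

9/4

The curve meets the t-axis where t**2/2 - 5*t/2 + 2 = 0, i.e. (t - 4)*(t - 1)/2 = 0, at t = 1, 4.
On [1, 4] the curve lies below the axis; ∫[1,4] (t**2/2 - 5*t/2 + 2) dt = -9/4, giving area 9/4.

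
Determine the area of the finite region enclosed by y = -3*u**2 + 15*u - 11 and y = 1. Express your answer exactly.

Set the curves equal: -3*u**2 + 15*u - 11 = 1, so -3*u**2 + 15*u - 12 = 0, which factors as -3*(u - 4)*(u - 1) = 0. The curves meet at u = 1, 4.
On [1, 4], y = -3*u**2 + 15*u - 11 is on top; that piece has area ∫[1,4] (-3*u**2 + 15*u - 12) du = 27/2.

27/2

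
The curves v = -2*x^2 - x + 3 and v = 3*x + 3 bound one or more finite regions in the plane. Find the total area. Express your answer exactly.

8/3

Set the curves equal: -2*x^2 - x + 3 = 3*x + 3, so -2*x^2 - 4*x = 0, which factors as -2*x*(x + 2) = 0. The curves meet at x = -2, 0.
On [-2, 0], v = -2*x^2 - x + 3 is on top; that piece has area ∫[-2,0] (-2*x^2 - 4*x) dx = 8/3.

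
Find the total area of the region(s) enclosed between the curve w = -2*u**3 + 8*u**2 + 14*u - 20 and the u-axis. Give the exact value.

The curve meets the u-axis where -2*u**3 + 8*u**2 + 14*u - 20 = 0, i.e. -2*(u - 5)*(u - 1)*(u + 2) = 0, at u = -2, 1, 5.
On [-2, 1] the curve lies below the axis; ∫[-2,1] (-2*u**3 + 8*u**2 + 14*u - 20) du = -99/2, giving area 99/2.
On [1, 5] the curve lies above the axis; ∫[1,5] (-2*u**3 + 8*u**2 + 14*u - 20) du = 320/3, giving area 320/3.
Total area = 99/2 + 320/3 = 937/6.

937/6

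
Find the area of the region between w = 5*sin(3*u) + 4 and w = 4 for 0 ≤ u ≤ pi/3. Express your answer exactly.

10/3

On [0, pi/3], (5*sin(3*u) + 4) - (4) = 5*sin(3*u) is ≥ 0 throughout, so the area is a single integral of |5*sin(3*u)|.
∫[0,pi/3] (5*sin(3*u)) du = 10/3.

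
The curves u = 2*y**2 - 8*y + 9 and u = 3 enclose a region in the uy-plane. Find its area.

Both boundary curves give u as a function of y, so integrate with respect to y. Setting them equal: 2*y**2 - 8*y + 6 = 0, i.e. 2*(y - 3)*(y - 1) = 0, so they meet at y = 1, 3.
For y in [1, 3], u = 2*y**2 - 8*y + 9 is on the left; area = ∫[1,3] (-(2*y**2 - 8*y + 6)) dy = 8/3.

8/3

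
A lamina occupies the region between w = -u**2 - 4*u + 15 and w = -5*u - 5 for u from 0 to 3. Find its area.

On [0, 3], (-u**2 - 4*u + 15) - (-5*u - 5) = -u**2 + u + 20 is ≥ 0 throughout, so the area is a single integral of |-u**2 + u + 20|.
∫[0,3] (-u**2 + u + 20) du = 111/2.

111/2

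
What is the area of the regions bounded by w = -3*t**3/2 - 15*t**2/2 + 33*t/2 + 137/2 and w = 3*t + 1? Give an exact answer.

284

Set the curves equal: -3*t**3/2 - 15*t**2/2 + 33*t/2 + 137/2 = 3*t + 1, so -3*t**3/2 - 15*t**2/2 + 27*t/2 + 135/2 = 0, which factors as -3*(t - 3)*(t + 3)*(t + 5)/2 = 0. The curves meet at t = -5, -3, 3.
On [-5, -3], w = 3*t + 1 is on top; that piece has area ∫[-5,-3] (-(-3*t**3/2 - 15*t**2/2 + 27*t/2 + 135/2)) dt = 14.
On [-3, 3], w = -3*t**3/2 - 15*t**2/2 + 33*t/2 + 137/2 is on top; that piece has area ∫[-3,3] (-3*t**3/2 - 15*t**2/2 + 27*t/2 + 135/2) dt = 270.
Total enclosed area = 14 + 270 = 284.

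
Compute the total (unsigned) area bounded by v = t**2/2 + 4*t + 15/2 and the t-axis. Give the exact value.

The curve meets the t-axis where t**2/2 + 4*t + 15/2 = 0, i.e. (t + 3)*(t + 5)/2 = 0, at t = -5, -3.
On [-5, -3] the curve lies below the axis; ∫[-5,-3] (t**2/2 + 4*t + 15/2) dt = -2/3, giving area 2/3.

2/3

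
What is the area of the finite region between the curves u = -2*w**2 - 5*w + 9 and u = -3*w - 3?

125/3

Both boundary curves give u as a function of w, so integrate with respect to w. Setting them equal: -2*w**2 - 2*w + 12 = 0, i.e. -2*(w - 2)*(w + 3) = 0, so they meet at w = -3, 2.
For w in [-3, 2], u = -2*w**2 - 5*w + 9 is on the right; area = ∫[-3,2] (-2*w**2 - 2*w + 12) dw = 125/3.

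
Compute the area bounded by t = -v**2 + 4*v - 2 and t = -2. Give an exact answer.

Both boundary curves give t as a function of v, so integrate with respect to v. Setting them equal: -v**2 + 4*v = 0, i.e. -v*(v - 4) = 0, so they meet at v = 0, 4.
For v in [0, 4], t = -v**2 + 4*v - 2 is on the right; area = ∫[0,4] (-v**2 + 4*v) dv = 32/3.

32/3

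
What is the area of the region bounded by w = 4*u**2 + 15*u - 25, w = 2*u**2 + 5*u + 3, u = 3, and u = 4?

95/3

On [3, 4], (4*u**2 + 15*u - 25) - (2*u**2 + 5*u + 3) = 2*u**2 + 10*u - 28 is ≥ 0 throughout, so the area is a single integral of |2*u**2 + 10*u - 28|.
∫[3,4] (2*u**2 + 10*u - 28) du = 95/3.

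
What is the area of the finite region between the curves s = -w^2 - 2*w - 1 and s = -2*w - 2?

Both boundary curves give s as a function of w, so integrate with respect to w. Setting them equal: -w^2 + 1 = 0, i.e. -(w - 1)*(w + 1) = 0, so they meet at w = -1, 1.
For w in [-1, 1], s = -w^2 - 2*w - 1 is on the right; area = ∫[-1,1] (-w^2 + 1) dw = 4/3.

4/3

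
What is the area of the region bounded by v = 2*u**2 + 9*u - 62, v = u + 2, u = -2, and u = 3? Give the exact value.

On [-2, 3], (2*u**2 + 9*u - 62) - (u + 2) = 2*u**2 + 8*u - 64 is ≤ 0 throughout, so the area is a single integral of |2*u**2 + 8*u - 64|.
∫[-2,3] (2*u**2 + 8*u - 64) du = -830/3; the area of that piece is 830/3.

830/3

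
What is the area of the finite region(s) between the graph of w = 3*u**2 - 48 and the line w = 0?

The curve meets the u-axis where 3*u**2 - 48 = 0, i.e. 3*(u - 4)*(u + 4) = 0, at u = -4, 4.
On [-4, 4] the curve lies below the axis; ∫[-4,4] (3*u**2 - 48) du = -256, giving area 256.

256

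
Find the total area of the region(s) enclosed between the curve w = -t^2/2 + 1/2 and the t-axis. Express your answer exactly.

2/3

The curve meets the t-axis where -t^2/2 + 1/2 = 0, i.e. -(t - 1)*(t + 1)/2 = 0, at t = -1, 1.
On [-1, 1] the curve lies above the axis; ∫[-1,1] (-t^2/2 + 1/2) dt = 2/3, giving area 2/3.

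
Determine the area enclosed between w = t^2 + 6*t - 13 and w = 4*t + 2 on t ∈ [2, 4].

The difference (t^2 + 6*t - 13) - (4*t + 2) = t^2 + 2*t - 15 changes sign at t = 3 inside [2, 4], so split the integral there.
∫[2,3] (t^2 + 2*t - 15) dt = -11/3; the area of that piece is 11/3.
∫[3,4] (t^2 + 2*t - 15) dt = 13/3.
Total area = 11/3 + 13/3 = 8.

8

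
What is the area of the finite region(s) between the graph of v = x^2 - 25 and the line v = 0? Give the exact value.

500/3

The curve meets the x-axis where x^2 - 25 = 0, i.e. (x - 5)*(x + 5) = 0, at x = -5, 5.
On [-5, 5] the curve lies below the axis; ∫[-5,5] (x^2 - 25) dx = -500/3, giving area 500/3.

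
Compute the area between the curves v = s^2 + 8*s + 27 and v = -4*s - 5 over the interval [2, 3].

205/3

On [2, 3], (s^2 + 8*s + 27) - (-4*s - 5) = s^2 + 12*s + 32 is ≥ 0 throughout, so the area is a single integral of |s^2 + 12*s + 32|.
∫[2,3] (s^2 + 12*s + 32) ds = 205/3.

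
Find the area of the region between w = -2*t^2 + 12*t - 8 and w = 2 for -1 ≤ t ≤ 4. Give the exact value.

The difference (-2*t^2 + 12*t - 8) - (2) = -2*t^2 + 12*t - 10 changes sign at t = 1 inside [-1, 4], so split the integral there.
∫[-1,1] (-2*t^2 + 12*t - 10) dt = -64/3; the area of that piece is 64/3.
∫[1,4] (-2*t^2 + 12*t - 10) dt = 18.
Total area = 64/3 + 18 = 118/3.

118/3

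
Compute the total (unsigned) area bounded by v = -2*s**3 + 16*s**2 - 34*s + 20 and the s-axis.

71/3

The curve meets the s-axis where -2*s**3 + 16*s**2 - 34*s + 20 = 0, i.e. -2*(s - 5)*(s - 2)*(s - 1) = 0, at s = 1, 2, 5.
On [1, 2] the curve lies below the axis; ∫[1,2] (-2*s**3 + 16*s**2 - 34*s + 20) ds = -7/6, giving area 7/6.
On [2, 5] the curve lies above the axis; ∫[2,5] (-2*s**3 + 16*s**2 - 34*s + 20) ds = 45/2, giving area 45/2.
Total area = 7/6 + 45/2 = 71/3.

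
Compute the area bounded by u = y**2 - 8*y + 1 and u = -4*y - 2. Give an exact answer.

4/3

Both boundary curves give u as a function of y, so integrate with respect to y. Setting them equal: y**2 - 4*y + 3 = 0, i.e. (y - 3)*(y - 1) = 0, so they meet at y = 1, 3.
For y in [1, 3], u = y**2 - 8*y + 1 is on the left; area = ∫[1,3] (-(y**2 - 4*y + 3)) dy = 4/3.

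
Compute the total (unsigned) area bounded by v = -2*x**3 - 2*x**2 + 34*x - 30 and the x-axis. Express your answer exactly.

The curve meets the x-axis where -2*x**3 - 2*x**2 + 34*x - 30 = 0, i.e. -2*(x - 3)*(x - 1)*(x + 5) = 0, at x = -5, 1, 3.
On [-5, 1] the curve lies below the axis; ∫[-5,1] (-2*x**3 - 2*x**2 + 34*x - 30) dx = -360, giving area 360.
On [1, 3] the curve lies above the axis; ∫[1,3] (-2*x**3 - 2*x**2 + 34*x - 30) dx = 56/3, giving area 56/3.
Total area = 360 + 56/3 = 1136/3.

1136/3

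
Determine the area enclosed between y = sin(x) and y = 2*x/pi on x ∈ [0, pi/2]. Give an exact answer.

On [0, pi/2], (sin(x)) - (2*x/pi) = -2*x/pi + sin(x) is ≥ 0 throughout, so the area is a single integral of |-2*x/pi + sin(x)|.
∫[0,pi/2] (-2*x/pi + sin(x)) dx = 1 - pi/4.

1 - pi/4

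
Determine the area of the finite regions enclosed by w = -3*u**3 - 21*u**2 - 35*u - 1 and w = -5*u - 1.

253/4

Set the curves equal: -3*u**3 - 21*u**2 - 35*u - 1 = -5*u - 1, so -3*u**3 - 21*u**2 - 30*u = 0, which factors as -3*u*(u + 2)*(u + 5) = 0. The curves meet at u = -5, -2, 0.
On [-5, -2], w = -5*u - 1 is on top; that piece has area ∫[-5,-2] (-(-3*u**3 - 21*u**2 - 30*u)) du = 189/4.
On [-2, 0], w = -3*u**3 - 21*u**2 - 35*u - 1 is on top; that piece has area ∫[-2,0] (-3*u**3 - 21*u**2 - 30*u) du = 16.
Total enclosed area = 189/4 + 16 = 253/4.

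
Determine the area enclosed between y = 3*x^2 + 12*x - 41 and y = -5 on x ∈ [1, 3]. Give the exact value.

The difference (3*x^2 + 12*x - 41) - (-5) = 3*x^2 + 12*x - 36 changes sign at x = 2 inside [1, 3], so split the integral there.
∫[1,2] (3*x^2 + 12*x - 36) dx = -11; the area of that piece is 11.
∫[2,3] (3*x^2 + 12*x - 36) dx = 13.
Total area = 11 + 13 = 24.

24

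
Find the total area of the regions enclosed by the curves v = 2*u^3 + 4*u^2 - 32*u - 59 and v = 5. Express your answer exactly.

1136/3

Set the curves equal: 2*u^3 + 4*u^2 - 32*u - 59 = 5, so 2*u^3 + 4*u^2 - 32*u - 64 = 0, which factors as 2*(u - 4)*(u + 2)*(u + 4) = 0. The curves meet at u = -4, -2, 4.
On [-4, -2], v = 2*u^3 + 4*u^2 - 32*u - 59 is on top; that piece has area ∫[-4,-2] (2*u^3 + 4*u^2 - 32*u - 64) du = 56/3.
On [-2, 4], v = 5 is on top; that piece has area ∫[-2,4] (-(2*u^3 + 4*u^2 - 32*u - 64)) du = 360.
Total enclosed area = 56/3 + 360 = 1136/3.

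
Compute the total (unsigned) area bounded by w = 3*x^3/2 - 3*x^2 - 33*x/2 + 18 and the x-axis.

The curve meets the x-axis where 3*x^3/2 - 3*x^2 - 33*x/2 + 18 = 0, i.e. 3*(x - 4)*(x - 1)*(x + 3)/2 = 0, at x = -3, 1, 4.
On [-3, 1] the curve lies above the axis; ∫[-3,1] (3*x^3/2 - 3*x^2 - 33*x/2 + 18) dx = 80, giving area 80.
On [1, 4] the curve lies below the axis; ∫[1,4] (3*x^3/2 - 3*x^2 - 33*x/2 + 18) dx = -297/8, giving area 297/8.
Total area = 80 + 297/8 = 937/8.

937/8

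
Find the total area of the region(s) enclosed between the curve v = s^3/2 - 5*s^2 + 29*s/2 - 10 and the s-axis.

71/12

The curve meets the s-axis where s^3/2 - 5*s^2 + 29*s/2 - 10 = 0, i.e. (s - 5)*(s - 4)*(s - 1)/2 = 0, at s = 1, 4, 5.
On [1, 4] the curve lies above the axis; ∫[1,4] (s^3/2 - 5*s^2 + 29*s/2 - 10) ds = 45/8, giving area 45/8.
On [4, 5] the curve lies below the axis; ∫[4,5] (s^3/2 - 5*s^2 + 29*s/2 - 10) ds = -7/24, giving area 7/24.
Total area = 45/8 + 7/24 = 71/12.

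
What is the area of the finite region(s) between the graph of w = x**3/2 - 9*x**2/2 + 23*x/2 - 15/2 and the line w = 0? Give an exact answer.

4

The curve meets the x-axis where x**3/2 - 9*x**2/2 + 23*x/2 - 15/2 = 0, i.e. (x - 5)*(x - 3)*(x - 1)/2 = 0, at x = 1, 3, 5.
On [1, 3] the curve lies above the axis; ∫[1,3] (x**3/2 - 9*x**2/2 + 23*x/2 - 15/2) dx = 2, giving area 2.
On [3, 5] the curve lies below the axis; ∫[3,5] (x**3/2 - 9*x**2/2 + 23*x/2 - 15/2) dx = -2, giving area 2.
Total area = 2 + 2 = 4.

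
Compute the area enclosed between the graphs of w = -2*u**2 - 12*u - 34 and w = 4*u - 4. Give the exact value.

Set the curves equal: -2*u**2 - 12*u - 34 = 4*u - 4, so -2*u**2 - 16*u - 30 = 0, which factors as -2*(u + 3)*(u + 5) = 0. The curves meet at u = -5, -3.
On [-5, -3], w = -2*u**2 - 12*u - 34 is on top; that piece has area ∫[-5,-3] (-2*u**2 - 16*u - 30) du = 8/3.

8/3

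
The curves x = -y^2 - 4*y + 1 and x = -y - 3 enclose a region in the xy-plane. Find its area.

125/6

Both boundary curves give x as a function of y, so integrate with respect to y. Setting them equal: -y^2 - 3*y + 4 = 0, i.e. -(y - 1)*(y + 4) = 0, so they meet at y = -4, 1.
For y in [-4, 1], x = -y^2 - 4*y + 1 is on the right; area = ∫[-4,1] (-y^2 - 3*y + 4) dy = 125/6.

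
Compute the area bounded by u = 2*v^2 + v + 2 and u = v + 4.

Both boundary curves give u as a function of v, so integrate with respect to v. Setting them equal: 2*v^2 - 2 = 0, i.e. 2*(v - 1)*(v + 1) = 0, so they meet at v = -1, 1.
For v in [-1, 1], u = 2*v^2 + v + 2 is on the left; area = ∫[-1,1] (-(2*v^2 - 2)) dv = 8/3.

8/3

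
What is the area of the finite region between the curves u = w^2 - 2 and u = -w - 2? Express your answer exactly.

1/6

Both boundary curves give u as a function of w, so integrate with respect to w. Setting them equal: w^2 + w = 0, i.e. w*(w + 1) = 0, so they meet at w = -1, 0.
For w in [-1, 0], u = w^2 - 2 is on the left; area = ∫[-1,0] (-(w^2 + w)) dw = 1/6.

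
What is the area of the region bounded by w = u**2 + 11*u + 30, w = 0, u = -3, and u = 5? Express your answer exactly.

On [-3, 5], (u**2 + 11*u + 30) - (0) = u**2 + 11*u + 30 is ≥ 0 throughout, so the area is a single integral of |u**2 + 11*u + 30|.
∫[-3,5] (u**2 + 11*u + 30) du = 1136/3.

1136/3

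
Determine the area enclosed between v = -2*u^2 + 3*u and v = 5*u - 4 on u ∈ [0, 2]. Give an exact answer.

The difference (-2*u^2 + 3*u) - (5*u - 4) = -2*u^2 - 2*u + 4 changes sign at u = 1 inside [0, 2], so split the integral there.
∫[0,1] (-2*u^2 - 2*u + 4) du = 7/3.
∫[1,2] (-2*u^2 - 2*u + 4) du = -11/3; the area of that piece is 11/3.
Total area = 7/3 + 11/3 = 6.

6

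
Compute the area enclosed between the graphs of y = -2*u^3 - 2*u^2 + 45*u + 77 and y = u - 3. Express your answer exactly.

3901/6

Set the curves equal: -2*u^3 - 2*u^2 + 45*u + 77 = u - 3, so -2*u^3 - 2*u^2 + 44*u + 80 = 0, which factors as -2*(u - 5)*(u + 2)*(u + 4) = 0. The curves meet at u = -4, -2, 5.
On [-4, -2], y = u - 3 is on top; that piece has area ∫[-4,-2] (-(-2*u^3 - 2*u^2 + 44*u + 80)) du = 64/3.
On [-2, 5], y = -2*u^3 - 2*u^2 + 45*u + 77 is on top; that piece has area ∫[-2,5] (-2*u^3 - 2*u^2 + 44*u + 80) du = 3773/6.
Total enclosed area = 64/3 + 3773/6 = 3901/6.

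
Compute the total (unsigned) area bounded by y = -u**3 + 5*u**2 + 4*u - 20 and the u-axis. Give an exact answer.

937/12

The curve meets the u-axis where -u**3 + 5*u**2 + 4*u - 20 = 0, i.e. -(u - 5)*(u - 2)*(u + 2) = 0, at u = -2, 2, 5.
On [-2, 2] the curve lies below the axis; ∫[-2,2] (-u**3 + 5*u**2 + 4*u - 20) du = -160/3, giving area 160/3.
On [2, 5] the curve lies above the axis; ∫[2,5] (-u**3 + 5*u**2 + 4*u - 20) du = 99/4, giving area 99/4.
Total area = 160/3 + 99/4 = 937/12.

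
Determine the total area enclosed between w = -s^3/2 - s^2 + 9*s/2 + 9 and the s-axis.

The curve meets the s-axis where -s^3/2 - s^2 + 9*s/2 + 9 = 0, i.e. -(s - 3)*(s + 2)*(s + 3)/2 = 0, at s = -3, -2, 3.
On [-3, -2] the curve lies below the axis; ∫[-3,-2] (-s^3/2 - s^2 + 9*s/2 + 9) ds = -11/24, giving area 11/24.
On [-2, 3] the curve lies above the axis; ∫[-2,3] (-s^3/2 - s^2 + 9*s/2 + 9) ds = 875/24, giving area 875/24.
Total area = 11/24 + 875/24 = 443/12.

443/12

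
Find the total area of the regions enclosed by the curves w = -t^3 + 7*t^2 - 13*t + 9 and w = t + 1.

Set the curves equal: -t^3 + 7*t^2 - 13*t + 9 = t + 1, so -t^3 + 7*t^2 - 14*t + 8 = 0, which factors as -(t - 4)*(t - 2)*(t - 1) = 0. The curves meet at t = 1, 2, 4.
On [1, 2], w = t + 1 is on top; that piece has area ∫[1,2] (-(-t^3 + 7*t^2 - 14*t + 8)) dt = 5/12.
On [2, 4], w = -t^3 + 7*t^2 - 13*t + 9 is on top; that piece has area ∫[2,4] (-t^3 + 7*t^2 - 14*t + 8) dt = 8/3.
Total enclosed area = 5/12 + 8/3 = 37/12.

37/12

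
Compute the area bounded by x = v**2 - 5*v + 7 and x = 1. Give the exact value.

Both boundary curves give x as a function of v, so integrate with respect to v. Setting them equal: v**2 - 5*v + 6 = 0, i.e. (v - 3)*(v - 2) = 0, so they meet at v = 2, 3.
For v in [2, 3], x = v**2 - 5*v + 7 is on the left; area = ∫[2,3] (-(v**2 - 5*v + 6)) dv = 1/6.

1/6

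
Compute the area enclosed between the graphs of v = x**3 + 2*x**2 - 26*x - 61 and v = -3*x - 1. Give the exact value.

Set the curves equal: x**3 + 2*x**2 - 26*x - 61 = -3*x - 1, so x**3 + 2*x**2 - 23*x - 60 = 0, which factors as (x - 5)*(x + 3)*(x + 4) = 0. The curves meet at x = -4, -3, 5.
On [-4, -3], v = x**3 + 2*x**2 - 26*x - 61 is on top; that piece has area ∫[-4,-3] (x**3 + 2*x**2 - 23*x - 60) dx = 17/12.
On [-3, 5], v = -3*x - 1 is on top; that piece has area ∫[-3,5] (-(x**3 + 2*x**2 - 23*x - 60)) dx = 1280/3.
Total enclosed area = 17/12 + 1280/3 = 5137/12.

5137/12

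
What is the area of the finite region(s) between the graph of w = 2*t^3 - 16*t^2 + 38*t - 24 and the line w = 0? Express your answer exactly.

37/6

The curve meets the t-axis where 2*t^3 - 16*t^2 + 38*t - 24 = 0, i.e. 2*(t - 4)*(t - 3)*(t - 1) = 0, at t = 1, 3, 4.
On [1, 3] the curve lies above the axis; ∫[1,3] (2*t^3 - 16*t^2 + 38*t - 24) dt = 16/3, giving area 16/3.
On [3, 4] the curve lies below the axis; ∫[3,4] (2*t^3 - 16*t^2 + 38*t - 24) dt = -5/6, giving area 5/6.
Total area = 16/3 + 5/6 = 37/6.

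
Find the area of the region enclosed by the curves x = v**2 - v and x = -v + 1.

4/3

Both boundary curves give x as a function of v, so integrate with respect to v. Setting them equal: v**2 - 1 = 0, i.e. (v - 1)*(v + 1) = 0, so they meet at v = -1, 1.
For v in [-1, 1], x = v**2 - v is on the left; area = ∫[-1,1] (-(v**2 - 1)) dv = 4/3.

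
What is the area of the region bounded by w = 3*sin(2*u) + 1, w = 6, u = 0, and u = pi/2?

-3 + 5*pi/2

On [0, pi/2], (3*sin(2*u) + 1) - (6) = 3*sin(2*u) - 5 is ≤ 0 throughout, so the area is a single integral of |3*sin(2*u) - 5|.
∫[0,pi/2] (3*sin(2*u) - 5) du = 3 - 5*pi/2; the area of that piece is -3 + 5*pi/2.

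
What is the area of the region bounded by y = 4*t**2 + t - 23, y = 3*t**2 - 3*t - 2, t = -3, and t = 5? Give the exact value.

The difference (4*t**2 + t - 23) - (3*t**2 - 3*t - 2) = t**2 + 4*t - 21 changes sign at t = 3 inside [-3, 5], so split the integral there.
∫[-3,3] (t**2 + 4*t - 21) dt = -108; the area of that piece is 108.
∫[3,5] (t**2 + 4*t - 21) dt = 68/3.
Total area = 108 + 68/3 = 392/3.

392/3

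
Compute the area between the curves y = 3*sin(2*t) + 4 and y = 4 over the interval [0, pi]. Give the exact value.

The difference (3*sin(2*t) + 4) - (4) = 3*sin(2*t) changes sign at t = pi/2 inside [0, pi], so split the integral there.
∫[0,pi/2] (3*sin(2*t)) dt = 3.
∫[pi/2,pi] (3*sin(2*t)) dt = -3; the area of that piece is 3.
Total area = 3 + 3 = 6.

6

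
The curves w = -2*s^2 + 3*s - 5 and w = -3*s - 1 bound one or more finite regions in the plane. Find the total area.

1/3

Set the curves equal: -2*s^2 + 3*s - 5 = -3*s - 1, so -2*s^2 + 6*s - 4 = 0, which factors as -2*(s - 2)*(s - 1) = 0. The curves meet at s = 1, 2.
On [1, 2], w = -2*s^2 + 3*s - 5 is on top; that piece has area ∫[1,2] (-2*s^2 + 6*s - 4) ds = 1/3.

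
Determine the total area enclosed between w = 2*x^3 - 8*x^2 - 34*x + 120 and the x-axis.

The curve meets the x-axis where 2*x^3 - 8*x^2 - 34*x + 120 = 0, i.e. 2*(x - 5)*(x - 3)*(x + 4) = 0, at x = -4, 3, 5.
On [-4, 3] the curve lies above the axis; ∫[-4,3] (2*x^3 - 8*x^2 - 34*x + 120) dx = 3773/6, giving area 3773/6.
On [3, 5] the curve lies below the axis; ∫[3,5] (2*x^3 - 8*x^2 - 34*x + 120) dx = -64/3, giving area 64/3.
Total area = 3773/6 + 64/3 = 3901/6.

3901/6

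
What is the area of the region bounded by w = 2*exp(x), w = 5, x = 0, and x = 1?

The difference (2*exp(x)) - (5) = 2*exp(x) - 5 changes sign at x = log(5/2) inside [0, 1], so split the integral there.
∫[0,log(5/2)] (2*exp(x) - 5) dx = log(32/3125) + 3; the area of that piece is -3 + log(3125/32).
∫[log(5/2),1] (2*exp(x) - 5) dx = -10 - 5*log(2) + 2*exp(1) + 5*log(5).
Total area = (-3 + log(3125/32)) + (-10 - 5*log(2) + 2*exp(1) + 5*log(5)) = -13 - 10*log(2) + 2*exp(1) + 10*log(5).

-13 - 10*log(2) + 2*exp(1) + 10*log(5)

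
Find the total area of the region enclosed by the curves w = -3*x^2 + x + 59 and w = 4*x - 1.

729/2

Set the curves equal: -3*x^2 + x + 59 = 4*x - 1, so -3*x^2 - 3*x + 60 = 0, which factors as -3*(x - 4)*(x + 5) = 0. The curves meet at x = -5, 4.
On [-5, 4], w = -3*x^2 + x + 59 is on top; that piece has area ∫[-5,4] (-3*x^2 - 3*x + 60) dx = 729/2.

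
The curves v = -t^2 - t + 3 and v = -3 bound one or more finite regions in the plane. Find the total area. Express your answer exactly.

125/6

Set the curves equal: -t^2 - t + 3 = -3, so -t^2 - t + 6 = 0, which factors as -(t - 2)*(t + 3) = 0. The curves meet at t = -3, 2.
On [-3, 2], v = -t^2 - t + 3 is on top; that piece has area ∫[-3,2] (-t^2 - t + 6) dt = 125/6.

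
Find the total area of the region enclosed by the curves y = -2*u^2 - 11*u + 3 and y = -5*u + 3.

Set the curves equal: -2*u^2 - 11*u + 3 = -5*u + 3, so -2*u^2 - 6*u = 0, which factors as -2*u*(u + 3) = 0. The curves meet at u = -3, 0.
On [-3, 0], y = -2*u^2 - 11*u + 3 is on top; that piece has area ∫[-3,0] (-2*u^2 - 6*u) du = 9.

9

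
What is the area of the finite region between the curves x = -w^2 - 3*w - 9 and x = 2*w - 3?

1/6

Both boundary curves give x as a function of w, so integrate with respect to w. Setting them equal: -w^2 - 5*w - 6 = 0, i.e. -(w + 2)*(w + 3) = 0, so they meet at w = -3, -2.
For w in [-3, -2], x = -w^2 - 3*w - 9 is on the right; area = ∫[-3,-2] (-w^2 - 5*w - 6) dw = 1/6.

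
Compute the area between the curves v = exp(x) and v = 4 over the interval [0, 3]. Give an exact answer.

-19 + 16*log(2) + exp(3)

The difference (exp(x)) - (4) = exp(x) - 4 changes sign at x = log(4) inside [0, 3], so split the integral there.
∫[0,log(4)] (exp(x) - 4) dx = 3 - log(256); the area of that piece is -3 + log(256).
∫[log(4),3] (exp(x) - 4) dx = -16 + 8*log(2) + exp(3).
Total area = (-3 + log(256)) + (-16 + 8*log(2) + exp(3)) = -19 + 16*log(2) + exp(3).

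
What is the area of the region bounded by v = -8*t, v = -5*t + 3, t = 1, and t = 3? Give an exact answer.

On [1, 3], (-8*t) - (-5*t + 3) = -3*t - 3 is ≤ 0 throughout, so the area is a single integral of |-3*t - 3|.
∫[1,3] (-3*t - 3) dt = -18; the area of that piece is 18.

18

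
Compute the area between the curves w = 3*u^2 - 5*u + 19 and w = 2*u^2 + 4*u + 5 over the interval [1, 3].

5

The difference (3*u^2 - 5*u + 19) - (2*u^2 + 4*u + 5) = u^2 - 9*u + 14 changes sign at u = 2 inside [1, 3], so split the integral there.
∫[1,2] (u^2 - 9*u + 14) du = 17/6.
∫[2,3] (u^2 - 9*u + 14) du = -13/6; the area of that piece is 13/6.
Total area = 17/6 + 13/6 = 5.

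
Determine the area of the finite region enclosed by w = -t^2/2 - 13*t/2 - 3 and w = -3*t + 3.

1/12

Set the curves equal: -t^2/2 - 13*t/2 - 3 = -3*t + 3, so -t^2/2 - 7*t/2 - 6 = 0, which factors as -(t + 3)*(t + 4)/2 = 0. The curves meet at t = -4, -3.
On [-4, -3], w = -t^2/2 - 13*t/2 - 3 is on top; that piece has area ∫[-4,-3] (-t^2/2 - 7*t/2 - 6) dt = 1/12.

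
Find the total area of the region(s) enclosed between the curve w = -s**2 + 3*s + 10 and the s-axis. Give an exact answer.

343/6

The curve meets the s-axis where -s**2 + 3*s + 10 = 0, i.e. -(s - 5)*(s + 2) = 0, at s = -2, 5.
On [-2, 5] the curve lies above the axis; ∫[-2,5] (-s**2 + 3*s + 10) ds = 343/6, giving area 343/6.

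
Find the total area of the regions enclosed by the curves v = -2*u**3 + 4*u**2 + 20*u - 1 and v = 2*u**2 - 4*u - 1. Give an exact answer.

937/6

Set the curves equal: -2*u**3 + 4*u**2 + 20*u - 1 = 2*u**2 - 4*u - 1, so -2*u**3 + 2*u**2 + 24*u = 0, which factors as -2*u*(u - 4)*(u + 3) = 0. The curves meet at u = -3, 0, 4.
On [-3, 0], v = 2*u**2 - 4*u - 1 is on top; that piece has area ∫[-3,0] (-(-2*u**3 + 2*u**2 + 24*u)) du = 99/2.
On [0, 4], v = -2*u**3 + 4*u**2 + 20*u - 1 is on top; that piece has area ∫[0,4] (-2*u**3 + 2*u**2 + 24*u) du = 320/3.
Total enclosed area = 99/2 + 320/3 = 937/6.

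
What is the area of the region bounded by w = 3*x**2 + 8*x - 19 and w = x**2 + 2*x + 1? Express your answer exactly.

Set the curves equal: 3*x**2 + 8*x - 19 = x**2 + 2*x + 1, so 2*x**2 + 6*x - 20 = 0, which factors as 2*(x - 2)*(x + 5) = 0. The curves meet at x = -5, 2.
On [-5, 2], w = x**2 + 2*x + 1 is on top; that piece has area ∫[-5,2] (-(2*x**2 + 6*x - 20)) dx = 343/3.

343/3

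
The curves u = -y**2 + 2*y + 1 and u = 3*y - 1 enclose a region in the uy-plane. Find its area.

Both boundary curves give u as a function of y, so integrate with respect to y. Setting them equal: -y**2 - y + 2 = 0, i.e. -(y - 1)*(y + 2) = 0, so they meet at y = -2, 1.
For y in [-2, 1], u = -y**2 + 2*y + 1 is on the right; area = ∫[-2,1] (-y**2 - y + 2) dy = 9/2.

9/2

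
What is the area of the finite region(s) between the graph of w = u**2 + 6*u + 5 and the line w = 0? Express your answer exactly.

The curve meets the u-axis where u**2 + 6*u + 5 = 0, i.e. (u + 1)*(u + 5) = 0, at u = -5, -1.
On [-5, -1] the curve lies below the axis; ∫[-5,-1] (u**2 + 6*u + 5) du = -32/3, giving area 32/3.

32/3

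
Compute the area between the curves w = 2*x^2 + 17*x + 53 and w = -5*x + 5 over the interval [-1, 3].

896/3

On [-1, 3], (2*x^2 + 17*x + 53) - (-5*x + 5) = 2*x^2 + 22*x + 48 is ≥ 0 throughout, so the area is a single integral of |2*x^2 + 22*x + 48|.
∫[-1,3] (2*x^2 + 22*x + 48) dx = 896/3.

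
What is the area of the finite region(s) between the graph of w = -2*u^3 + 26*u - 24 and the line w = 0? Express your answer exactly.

The curve meets the u-axis where -2*u^3 + 26*u - 24 = 0, i.e. -2*(u - 3)*(u - 1)*(u + 4) = 0, at u = -4, 1, 3.
On [-4, 1] the curve lies below the axis; ∫[-4,1] (-2*u^3 + 26*u - 24) du = -375/2, giving area 375/2.
On [1, 3] the curve lies above the axis; ∫[1,3] (-2*u^3 + 26*u - 24) du = 16, giving area 16.
Total area = 375/2 + 16 = 407/2.

407/2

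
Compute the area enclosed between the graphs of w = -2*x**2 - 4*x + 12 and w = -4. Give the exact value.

72

Set the curves equal: -2*x**2 - 4*x + 12 = -4, so -2*x**2 - 4*x + 16 = 0, which factors as -2*(x - 2)*(x + 4) = 0. The curves meet at x = -4, 2.
On [-4, 2], w = -2*x**2 - 4*x + 12 is on top; that piece has area ∫[-4,2] (-2*x**2 - 4*x + 16) dx = 72.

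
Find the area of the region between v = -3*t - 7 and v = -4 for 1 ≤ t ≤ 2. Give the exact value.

On [1, 2], (-3*t - 7) - (-4) = -3*t - 3 is ≤ 0 throughout, so the area is a single integral of |-3*t - 3|.
∫[1,2] (-3*t - 3) dt = -15/2; the area of that piece is 15/2.

15/2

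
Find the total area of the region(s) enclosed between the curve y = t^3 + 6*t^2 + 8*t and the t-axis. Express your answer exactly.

8

The curve meets the t-axis where t^3 + 6*t^2 + 8*t = 0, i.e. t*(t + 2)*(t + 4) = 0, at t = -4, -2, 0.
On [-4, -2] the curve lies above the axis; ∫[-4,-2] (t^3 + 6*t^2 + 8*t) dt = 4, giving area 4.
On [-2, 0] the curve lies below the axis; ∫[-2,0] (t^3 + 6*t^2 + 8*t) dt = -4, giving area 4.
Total area = 4 + 4 = 8.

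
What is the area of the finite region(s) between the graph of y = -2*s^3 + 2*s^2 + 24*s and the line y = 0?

937/6

The curve meets the s-axis where -2*s^3 + 2*s^2 + 24*s = 0, i.e. -2*s*(s - 4)*(s + 3) = 0, at s = -3, 0, 4.
On [-3, 0] the curve lies below the axis; ∫[-3,0] (-2*s^3 + 2*s^2 + 24*s) ds = -99/2, giving area 99/2.
On [0, 4] the curve lies above the axis; ∫[0,4] (-2*s^3 + 2*s^2 + 24*s) ds = 320/3, giving area 320/3.
Total area = 99/2 + 320/3 = 937/6.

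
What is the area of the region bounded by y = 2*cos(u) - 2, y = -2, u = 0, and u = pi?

The difference (2*cos(u) - 2) - (-2) = 2*cos(u) changes sign at u = pi/2 inside [0, pi], so split the integral there.
∫[0,pi/2] (2*cos(u)) du = 2.
∫[pi/2,pi] (2*cos(u)) du = -2; the area of that piece is 2.
Total area = 2 + 2 = 4.

4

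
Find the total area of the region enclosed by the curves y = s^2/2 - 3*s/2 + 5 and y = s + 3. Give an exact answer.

Set the curves equal: s^2/2 - 3*s/2 + 5 = s + 3, so s^2/2 - 5*s/2 + 2 = 0, which factors as (s - 4)*(s - 1)/2 = 0. The curves meet at s = 1, 4.
On [1, 4], y = s + 3 is on top; that piece has area ∫[1,4] (-(s^2/2 - 5*s/2 + 2)) ds = 9/4.

9/4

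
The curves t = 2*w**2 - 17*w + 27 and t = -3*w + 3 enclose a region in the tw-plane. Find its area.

1/3

Both boundary curves give t as a function of w, so integrate with respect to w. Setting them equal: 2*w**2 - 14*w + 24 = 0, i.e. 2*(w - 4)*(w - 3) = 0, so they meet at w = 3, 4.
For w in [3, 4], t = 2*w**2 - 17*w + 27 is on the left; area = ∫[3,4] (-(2*w**2 - 14*w + 24)) dw = 1/3.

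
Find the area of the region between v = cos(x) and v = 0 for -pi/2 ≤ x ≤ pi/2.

2

On [-pi/2, pi/2], (cos(x)) - (0) = cos(x) is ≥ 0 throughout, so the area is a single integral of |cos(x)|.
∫[-pi/2,pi/2] (cos(x)) dx = 2.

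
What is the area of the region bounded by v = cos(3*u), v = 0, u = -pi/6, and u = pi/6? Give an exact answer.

2/3

On [-pi/6, pi/6], (cos(3*u)) - (0) = cos(3*u) is ≥ 0 throughout, so the area is a single integral of |cos(3*u)|.
∫[-pi/6,pi/6] (cos(3*u)) du = 2/3.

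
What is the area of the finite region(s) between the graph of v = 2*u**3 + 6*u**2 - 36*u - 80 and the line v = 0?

999/2

The curve meets the u-axis where 2*u**3 + 6*u**2 - 36*u - 80 = 0, i.e. 2*(u - 4)*(u + 2)*(u + 5) = 0, at u = -5, -2, 4.
On [-5, -2] the curve lies above the axis; ∫[-5,-2] (2*u**3 + 6*u**2 - 36*u - 80) du = 135/2, giving area 135/2.
On [-2, 4] the curve lies below the axis; ∫[-2,4] (2*u**3 + 6*u**2 - 36*u - 80) du = -432, giving area 432.
Total area = 135/2 + 432 = 999/2.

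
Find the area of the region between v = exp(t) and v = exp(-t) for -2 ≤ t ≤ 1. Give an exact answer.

The difference (exp(t)) - (exp(-t)) = exp(t) - exp(-t) changes sign at t = 0 inside [-2, 1], so split the integral there.
∫[-2,0] (exp(t) - exp(-t)) dt = -exp(2) - exp(-2) + 2; the area of that piece is -2 + exp(-2) + exp(2).
∫[0,1] (exp(t) - exp(-t)) dt = -2 + exp(-1) + exp(1).
Total area = (-2 + exp(-2) + exp(2)) + (-2 + exp(-1) + exp(1)) = -4 + exp(-2) + exp(-1) + exp(1) + exp(2).

-4 + exp(-2) + exp(-1) + exp(1) + exp(2)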